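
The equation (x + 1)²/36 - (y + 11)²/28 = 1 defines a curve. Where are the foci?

Center (-1, -11). The positive term is the x-term, so the transverse axis is horizontal; a² = 36, b² = 28.
c² = a² + b² = 36 + 28 = 64, so c = 8.
Foci lie on the horizontal axis through the center: (h ± c, k).

(-9, -11) and (7, -11)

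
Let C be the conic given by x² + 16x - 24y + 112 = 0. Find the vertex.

Only x is squared. Complete the square in x: (x + 8)² = 24(y - 2).
Vertex (-8, 2); 4p = 24 so p = 6. Opens up.

(-8, 2)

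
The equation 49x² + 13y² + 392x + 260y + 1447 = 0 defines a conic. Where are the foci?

Collect terms: 49(x² + 8x) + 13(y² + 20y) = -1447
Completing the square gives 49(x + 4)² + 13(y + 10)² = -1447 + 784 + 1300 = 637.
Dividing both sides by 637: (x + 4)²/13 + (y + 10)²/49 = 1
Ellipse, center (-4, -10), major axis vertical; a² = 49, b² = 13.
c² = a² - b² = 49 - 13 = 36, so c = 6.
Foci lie on the vertical axis through the center: (h, k ± c).

(-4, -16) and (-4, -4)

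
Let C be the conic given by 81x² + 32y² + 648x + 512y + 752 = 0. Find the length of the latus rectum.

Group: 81(x² + 8x) + 32(y² + 16y) = -752
Complete the square in x and y: 81(x + 4)² + 32(y + 8)² = -752 + 1296 + 2048 = 2592
Divide through by 2592 to get (x + 4)²/32 + (y + 8)²/81 = 1.
Ellipse, center (-4, -8), major axis vertical; a² = 81, b² = 32.
Latus rectum length = 2b²/a = 2·32/9 = 64/9.

64/9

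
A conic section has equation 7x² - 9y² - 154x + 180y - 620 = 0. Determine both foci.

7(x² - 22x) -9(y² - 20y) = 620
Completing the square gives 7(x - 11)² -9(y - 10)² = 620 + 847 - 900 = 567.
Divide through by 567 to get (x - 11)²/81 - (y - 10)²/63 = 1.
Hyperbola, center (11, 10), transverse axis horizontal; a² = 81, b² = 63.
c² = a² + b² = 81 + 63 = 144, so c = 12.
Foci lie on the horizontal axis through the center: (h ± c, k).

(-1, 10) and (23, 10)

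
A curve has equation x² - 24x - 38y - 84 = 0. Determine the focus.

Only x is squared. Complete the square in x: (x - 12)² = 38(y + 6).
Vertex (12, -6); 4p = 38 so p = 19/2. Opens up.
Focus is p units from the vertex along the axis: (h, k + p).

(12, 7/2)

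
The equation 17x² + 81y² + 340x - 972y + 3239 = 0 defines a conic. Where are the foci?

Rearranging, 17(x² + 20x) + 81(y² - 12y) = -3239.
17(x + 10)² + 81(y - 6)² = -3239 + 1700 + 2916 = 1377
Dividing both sides by 1377: (x + 10)²/81 + (y - 6)²/17 = 1
Ellipse, center (-10, 6), major axis horizontal; a² = 81, b² = 17.
c² = a² - b² = 81 - 17 = 64, so c = 8.
Foci lie on the horizontal axis through the center: (h ± c, k).

(-18, 6) and (-2, 6)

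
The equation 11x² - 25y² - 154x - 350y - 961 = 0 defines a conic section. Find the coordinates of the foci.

Group: 11(x² - 14x) -25(y² + 14y) = 961
Complete the square in x and y: 11(x - 7)² -25(y + 7)² = 961 + 539 - 1225 = 275
Divide by 275: (x - 7)²/25 - (y + 7)²/11 = 1
Hyperbola, center (7, -7), transverse axis horizontal; a² = 25, b² = 11.
c² = a² + b² = 25 + 11 = 36, so c = 6.
Foci lie on the horizontal axis through the center: (h ± c, k).

(1, -7) and (13, -7)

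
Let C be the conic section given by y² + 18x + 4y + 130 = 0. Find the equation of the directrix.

x = -5/2

Only y is squared. Complete the square in y: (y + 2)² = -18(x + 7).
Vertex (-7, -2); 4p = -18 so p = -9/2. Opens left.
Directrix is the vertical line x = h − p = -7 − (-9/2) = -5/2.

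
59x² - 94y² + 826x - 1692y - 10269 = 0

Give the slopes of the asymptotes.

√5546/94 and -√5546/94

Rearranging, 59(x² + 14x) -94(y² + 18y) = 10269.
59(x + 7)² -94(y + 9)² = 10269 + 2891 - 7614 = 5546
Dividing both sides by 5546: (x + 7)²/94 - (y + 9)²/59 = 1
Hyperbola, center (-7, -9), transverse axis horizontal; a² = 94, b² = 59.
For a horizontal hyperbola the asymptotes have slope ±b/a.
Here that is ±√59/√94 = ±√5546/94.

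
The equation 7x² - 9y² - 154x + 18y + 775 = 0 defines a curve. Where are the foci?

Collect terms: 7(x² - 22x) -9(y² - 2y) = -775
Completing the square gives 7(x - 11)² -9(y - 1)² = -775 + 847 - 9 = 63.
Dividing both sides by 63: (x - 11)²/9 - (y - 1)²/7 = 1
Hyperbola, center (11, 1), transverse axis horizontal; a² = 9, b² = 7.
c² = a² + b² = 9 + 7 = 16, so c = 4.
Foci lie on the horizontal axis through the center: (h ± c, k).

(7, 1) and (15, 1)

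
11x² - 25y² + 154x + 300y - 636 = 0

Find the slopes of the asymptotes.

Group: 11(x² + 14x) -25(y² - 12y) = 636
Completing the square gives 11(x + 7)² -25(y - 6)² = 636 + 539 - 900 = 275.
Divide through by 275 to get (x + 7)²/25 - (y - 6)²/11 = 1.
Hyperbola, center (-7, 6), transverse axis horizontal; a² = 25, b² = 11.
For a horizontal hyperbola the asymptotes have slope ±b/a.
Here that is ±√11/5.

√11/5 and -√11/5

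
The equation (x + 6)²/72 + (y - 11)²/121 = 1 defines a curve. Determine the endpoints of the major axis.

(-6, 0) and (-6, 22)

Center (-6, 11). The larger denominator 121 sits under the y-term, so the major axis is vertical; a² = 121, b² = 72.
a = 11. Vertices at (h, k ± a).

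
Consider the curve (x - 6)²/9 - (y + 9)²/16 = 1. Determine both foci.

(1, -9) and (11, -9)

Center (6, -9). The positive term is the x-term, so the transverse axis is horizontal; a² = 9, b² = 16.
c² = a² + b² = 9 + 16 = 25, so c = 5.
Foci lie on the horizontal axis through the center: (h ± c, k).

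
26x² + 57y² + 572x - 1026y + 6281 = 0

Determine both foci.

(-11 - √31, 9) and (-11 + √31, 9)

Collect terms: 26(x² + 22x) + 57(y² - 18y) = -6281
Complete the square in x and y: 26(x + 11)² + 57(y - 9)² = -6281 + 3146 + 4617 = 1482
Divide through by 1482 to get (x + 11)²/57 + (y - 9)²/26 = 1.
Ellipse, center (-11, 9), major axis horizontal; a² = 57, b² = 26.
c² = a² - b² = 57 - 26 = 31, so c = √31.
Foci lie on the horizontal axis through the center: (h ± c, k).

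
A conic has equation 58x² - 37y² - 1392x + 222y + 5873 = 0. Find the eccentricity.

Collect terms: 58(x² - 24x) -37(y² - 6y) = -5873
Completing the square gives 58(x - 12)² -37(y - 3)² = -5873 + 8352 - 333 = 2146.
Divide through by 2146 to get (x - 12)²/37 - (y - 3)²/58 = 1.
Hyperbola, center (12, 3), transverse axis horizontal; a² = 37, b² = 58.
c² = a² + b² = 95, so c = √95.
e = c/a = √95/√37 = √3515/37.

e = √3515/37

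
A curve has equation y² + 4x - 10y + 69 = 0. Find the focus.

Only y is squared. Complete the square in y: (y - 5)² = -4(x + 11).
Vertex (-11, 5); 4p = -4 so p = -1. Opens left.
Focus is p units from the vertex along the axis: (h + p, k).

(-12, 5)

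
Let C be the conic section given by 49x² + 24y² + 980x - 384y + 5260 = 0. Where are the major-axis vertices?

(-10, 1) and (-10, 15)

Group: 49(x² + 20x) + 24(y² - 16y) = -5260
Complete the square in x and y: 49(x + 10)² + 24(y - 8)² = -5260 + 4900 + 1536 = 1176
Divide through by 1176 to get (x + 10)²/24 + (y - 8)²/49 = 1.
Ellipse, center (-10, 8), major axis vertical; a² = 49, b² = 24.
a = 7. Vertices at (h, k ± a).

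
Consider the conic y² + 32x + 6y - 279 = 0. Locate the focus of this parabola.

Only y is squared. Complete the square in y: (y + 3)² = -32(x - 9).
Vertex (9, -3); 4p = -32 so p = -8. Opens left.
Focus is p units from the vertex along the axis: (h + p, k).

(1, -3)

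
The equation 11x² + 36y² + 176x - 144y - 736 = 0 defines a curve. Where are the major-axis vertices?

11(x² + 16x) + 36(y² - 4y) = 736
Completing the square gives 11(x + 8)² + 36(y - 2)² = 736 + 704 + 144 = 1584.
Divide by 1584: (x + 8)²/144 + (y - 2)²/44 = 1
Ellipse, center (-8, 2), major axis horizontal; a² = 144, b² = 44.
a = 12. Vertices at (h ± a, k).

(-20, 2) and (4, 2)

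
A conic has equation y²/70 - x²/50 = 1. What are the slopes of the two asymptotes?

Center (0, 0). The positive term is the y-term, so the transverse axis is vertical; a² = 70, b² = 50.
For a vertical hyperbola the asymptotes have slope ±a/b.
Here that is ±√70/5√2 = ±√35/5.

√35/5 and -√35/5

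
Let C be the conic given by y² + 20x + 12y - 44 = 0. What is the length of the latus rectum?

Only y is squared. Complete the square in y: (y + 6)² = -20(x - 4).
Vertex (4, -6); 4p = -20 so p = -5. Opens left.
Latus rectum length = |4p| = 20.

20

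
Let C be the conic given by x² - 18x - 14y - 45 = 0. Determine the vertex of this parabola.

(9, -9)

Only x is squared. Complete the square in x: (x - 9)² = 14(y + 9).
Vertex (9, -9); 4p = 14 so p = 7/2. Opens up.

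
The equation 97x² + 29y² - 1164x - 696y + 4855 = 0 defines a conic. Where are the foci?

(6, 12 - 2√17) and (6, 12 + 2√17)

97(x² - 12x) + 29(y² - 24y) = -4855
97(x - 6)² + 29(y - 12)² = -4855 + 3492 + 4176 = 2813
Divide by 2813: (x - 6)²/29 + (y - 12)²/97 = 1
Ellipse, center (6, 12), major axis vertical; a² = 97, b² = 29.
c² = a² - b² = 97 - 29 = 68, so c = 2√17.
Foci lie on the vertical axis through the center: (h, k ± c).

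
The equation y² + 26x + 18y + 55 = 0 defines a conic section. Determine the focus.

Only y is squared. Complete the square in y: (y + 9)² = -26(x - 1).
Vertex (1, -9); 4p = -26 so p = -13/2. Opens left.
Focus is p units from the vertex along the axis: (h + p, k).

(-11/2, -9)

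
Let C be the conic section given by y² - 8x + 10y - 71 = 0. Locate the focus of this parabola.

Only y is squared. Complete the square in y: (y + 5)² = 8(x + 12).
Vertex (-12, -5); 4p = 8 so p = 2. Opens right.
Focus is p units from the vertex along the axis: (h + p, k).

(-10, -5)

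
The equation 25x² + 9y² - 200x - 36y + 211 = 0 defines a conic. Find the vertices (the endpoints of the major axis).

Collect terms: 25(x² - 8x) + 9(y² - 4y) = -211
25(x - 4)² + 9(y - 2)² = -211 + 400 + 36 = 225
Divide by 225: (x - 4)²/9 + (y - 2)²/25 = 1
Ellipse, center (4, 2), major axis vertical; a² = 25, b² = 9.
a = 5. Vertices at (h, k ± a).

(4, -3) and (4, 7)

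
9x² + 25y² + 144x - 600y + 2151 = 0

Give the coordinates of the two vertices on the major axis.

Group: 9(x² + 16x) + 25(y² - 24y) = -2151
9(x + 8)² + 25(y - 12)² = -2151 + 576 + 3600 = 2025
Divide by 2025: (x + 8)²/225 + (y - 12)²/81 = 1
Ellipse, center (-8, 12), major axis horizontal; a² = 225, b² = 81.
a = 15. Vertices at (h ± a, k).

(-23, 12) and (7, 12)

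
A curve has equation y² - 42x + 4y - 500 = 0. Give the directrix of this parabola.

Only y is squared. Complete the square in y: (y + 2)² = 42(x + 12).
Vertex (-12, -2); 4p = 42 so p = 21/2. Opens right.
Directrix is the vertical line x = h − p = -12 − (21/2) = -45/2.

x = -45/2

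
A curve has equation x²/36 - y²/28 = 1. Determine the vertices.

Center (0, 0). The positive term is the x-term, so the transverse axis is horizontal; a² = 36, b² = 28.
a = 6. Vertices at (h ± a, k).

(-6, 0) and (6, 0)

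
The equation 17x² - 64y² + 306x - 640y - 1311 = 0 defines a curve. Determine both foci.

17(x² + 18x) -64(y² + 10y) = 1311
Complete the square: 17(x + 9)² -64(y + 5)² = 1311 + 1377 - 1600 = 1088
Divide through by 1088 to get (x + 9)²/64 - (y + 5)²/17 = 1.
Hyperbola, center (-9, -5), transverse axis horizontal; a² = 64, b² = 17.
c² = a² + b² = 64 + 17 = 81, so c = 9.
Foci lie on the horizontal axis through the center: (h ± c, k).

(-18, -5) and (0, -5)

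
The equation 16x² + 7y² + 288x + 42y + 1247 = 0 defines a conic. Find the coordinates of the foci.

(-9, -6) and (-9, 0)

Rearranging, 16(x² + 18x) + 7(y² + 6y) = -1247.
Completing the square gives 16(x + 9)² + 7(y + 3)² = -1247 + 1296 + 63 = 112.
Divide by 112: (x + 9)²/7 + (y + 3)²/16 = 1
Ellipse, center (-9, -3), major axis vertical; a² = 16, b² = 7.
c² = a² - b² = 16 - 7 = 9, so c = 3.
Foci lie on the vertical axis through the center: (h, k ± c).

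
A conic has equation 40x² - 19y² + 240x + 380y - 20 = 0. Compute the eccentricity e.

Collect terms: 40(x² + 6x) -19(y² - 20y) = 20
Complete the square: 40(x + 3)² -19(y - 10)² = 20 + 360 - 1900 = -1520
Dividing both sides by -1520: (y - 10)²/80 - (x + 3)²/38 = 1
Hyperbola, center (-3, 10), transverse axis vertical; a² = 80, b² = 38.
c² = a² + b² = 118, so c = √118.
e = c/a = √118/4√5 = √590/20.

e = √590/20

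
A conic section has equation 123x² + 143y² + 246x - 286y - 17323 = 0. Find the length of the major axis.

2√143

Group the x- and y-terms: 123(x² + 2x) + 143(y² - 2y) = 17323
Complete the square in x and y: 123(x + 1)² + 143(y - 1)² = 17323 + 123 + 143 = 17589
Dividing both sides by 17589: (x + 1)²/143 + (y - 1)²/123 = 1
Ellipse, center (-1, 1), major axis horizontal; a² = 143, b² = 123.
a² = 143 so a = √143; the major axis has length 2a = 2√143.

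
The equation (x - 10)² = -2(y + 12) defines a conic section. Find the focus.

(10, -25/2)

Vertex (10, -12); 4p = -2 so p = -1/2. Opens down.
Focus is p units from the vertex along the axis: (h, k + p).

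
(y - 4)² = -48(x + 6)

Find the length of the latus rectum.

Vertex (-6, 4); 4p = -48 so p = -12. Opens left.
Latus rectum length = |4p| = 48.

48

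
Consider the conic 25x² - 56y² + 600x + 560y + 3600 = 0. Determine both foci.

(-12, -4) and (-12, 14)

Group: 25(x² + 24x) -56(y² - 10y) = -3600
Complete the square in x and y: 25(x + 12)² -56(y - 5)² = -3600 + 3600 - 1400 = -1400
Dividing both sides by -1400: (y - 5)²/25 - (x + 12)²/56 = 1
Hyperbola, center (-12, 5), transverse axis vertical; a² = 25, b² = 56.
c² = a² + b² = 25 + 56 = 81, so c = 9.
Foci lie on the vertical axis through the center: (h, k ± c).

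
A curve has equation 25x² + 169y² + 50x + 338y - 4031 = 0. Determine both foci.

Collect terms: 25(x² + 2x) + 169(y² + 2y) = 4031
Completing the square gives 25(x + 1)² + 169(y + 1)² = 4031 + 25 + 169 = 4225.
Dividing both sides by 4225: (x + 1)²/169 + (y + 1)²/25 = 1
Ellipse, center (-1, -1), major axis horizontal; a² = 169, b² = 25.
c² = a² - b² = 169 - 25 = 144, so c = 12.
Foci lie on the horizontal axis through the center: (h ± c, k).

(-13, -1) and (11, -1)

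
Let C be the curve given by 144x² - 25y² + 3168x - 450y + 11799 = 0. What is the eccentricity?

Group the x- and y-terms: 144(x² + 22x) -25(y² + 18y) = -11799
Complete the square in x and y: 144(x + 11)² -25(y + 9)² = -11799 + 17424 - 2025 = 3600
Dividing both sides by 3600: (x + 11)²/25 - (y + 9)²/144 = 1
Hyperbola, center (-11, -9), transverse axis horizontal; a² = 25, b² = 144.
c² = a² + b² = 169, so c = 13.
e = c/a = 13/5.

e = 13/5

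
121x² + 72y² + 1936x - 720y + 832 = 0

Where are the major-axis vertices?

121(x² + 16x) + 72(y² - 10y) = -832
Completing the square gives 121(x + 8)² + 72(y - 5)² = -832 + 7744 + 1800 = 8712.
Dividing both sides by 8712: (x + 8)²/72 + (y - 5)²/121 = 1
Ellipse, center (-8, 5), major axis vertical; a² = 121, b² = 72.
a = 11. Vertices at (h, k ± a).

(-8, -6) and (-8, 16)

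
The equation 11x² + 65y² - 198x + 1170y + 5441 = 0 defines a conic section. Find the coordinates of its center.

(9, -9)

Collect terms: 11(x² - 18x) + 65(y² + 18y) = -5441
Complete the square: 11(x - 9)² + 65(y + 9)² = -5441 + 891 + 5265 = 715
Divide by 715: (x - 9)²/65 + (y + 9)²/11 = 1
Ellipse with center (9, -9).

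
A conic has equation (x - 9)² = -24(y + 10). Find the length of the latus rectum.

24

Vertex (9, -10); 4p = -24 so p = -6. Opens down.
Latus rectum length = |4p| = 24.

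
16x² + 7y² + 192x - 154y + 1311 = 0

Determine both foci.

Rearranging, 16(x² + 12x) + 7(y² - 22y) = -1311.
Complete the square in x and y: 16(x + 6)² + 7(y - 11)² = -1311 + 576 + 847 = 112
Divide through by 112 to get (x + 6)²/7 + (y - 11)²/16 = 1.
Ellipse, center (-6, 11), major axis vertical; a² = 16, b² = 7.
c² = a² - b² = 16 - 7 = 9, so c = 3.
Foci lie on the vertical axis through the center: (h, k ± c).

(-6, 8) and (-6, 14)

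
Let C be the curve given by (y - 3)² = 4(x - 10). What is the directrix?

Vertex (10, 3); 4p = 4 so p = 1. Opens right.
Directrix is the vertical line x = h − p = 10 − (1) = 9.

x = 9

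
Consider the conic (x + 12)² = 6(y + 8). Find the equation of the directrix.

y = -19/2

Vertex (-12, -8); 4p = 6 so p = 3/2. Opens up.
Directrix is the horizontal line y = k − p = -8 − (3/2) = -19/2.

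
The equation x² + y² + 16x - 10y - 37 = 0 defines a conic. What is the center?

Group the x- and y-terms: (x² + 16x) + (y² - 10y) = 37
Complete the square in x and y: (x + 8)² + (y - 5)² = 37 + 64 + 25 = 126
So (x + 8)² + (y - 5)² = 126.
Circle centered at (-8, 5) with r² = 126.

(-8, 5)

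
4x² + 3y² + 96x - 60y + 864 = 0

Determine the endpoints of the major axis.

Group: 4(x² + 24x) + 3(y² - 20y) = -864
Completing the square gives 4(x + 12)² + 3(y - 10)² = -864 + 576 + 300 = 12.
Divide by 12: (x + 12)²/3 + (y - 10)²/4 = 1
Ellipse, center (-12, 10), major axis vertical; a² = 4, b² = 3.
a = 2. Vertices at (h, k ± a).

(-12, 8) and (-12, 12)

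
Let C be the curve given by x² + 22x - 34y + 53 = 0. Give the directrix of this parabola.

Only x is squared. Complete the square in x: (x + 11)² = 34(y + 2).
Vertex (-11, -2); 4p = 34 so p = 17/2. Opens up.
Directrix is the horizontal line y = k − p = -2 − (17/2) = -21/2.

y = -21/2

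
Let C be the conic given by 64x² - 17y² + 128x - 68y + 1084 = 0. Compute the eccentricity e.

Collect terms: 64(x² + 2x) -17(y² + 4y) = -1084
Completing the square gives 64(x + 1)² -17(y + 2)² = -1084 + 64 - 68 = -1088.
Dividing both sides by -1088: (y + 2)²/64 - (x + 1)²/17 = 1
Hyperbola, center (-1, -2), transverse axis vertical; a² = 64, b² = 17.
c² = a² + b² = 81, so c = 9.
e = c/a = 9/8.

e = 9/8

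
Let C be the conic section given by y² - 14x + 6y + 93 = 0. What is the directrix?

Only y is squared. Complete the square in y: (y + 3)² = 14(x - 6).
Vertex (6, -3); 4p = 14 so p = 7/2. Opens right.
Directrix is the vertical line x = h − p = 6 − (7/2) = 5/2.

x = 5/2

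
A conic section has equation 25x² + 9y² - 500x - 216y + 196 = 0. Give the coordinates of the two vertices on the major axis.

(10, -8) and (10, 32)

Group the x- and y-terms: 25(x² - 20x) + 9(y² - 24y) = -196
Completing the square gives 25(x - 10)² + 9(y - 12)² = -196 + 2500 + 1296 = 3600.
Divide through by 3600 to get (x - 10)²/144 + (y - 12)²/400 = 1.
Ellipse, center (10, 12), major axis vertical; a² = 400, b² = 144.
a = 20. Vertices at (h, k ± a).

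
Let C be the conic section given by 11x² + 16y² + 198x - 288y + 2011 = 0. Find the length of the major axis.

Group: 11(x² + 18x) + 16(y² - 18y) = -2011
Complete the square in x and y: 11(x + 9)² + 16(y - 9)² = -2011 + 891 + 1296 = 176
Divide through by 176 to get (x + 9)²/16 + (y - 9)²/11 = 1.
Ellipse, center (-9, 9), major axis horizontal; a² = 16, b² = 11.
a² = 16 so a = 4; the major axis has length 2a = 8.

8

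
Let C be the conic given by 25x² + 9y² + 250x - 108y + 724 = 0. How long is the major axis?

10

Rearranging, 25(x² + 10x) + 9(y² - 12y) = -724.
Completing the square gives 25(x + 5)² + 9(y - 6)² = -724 + 625 + 324 = 225.
Dividing both sides by 225: (x + 5)²/9 + (y - 6)²/25 = 1
Ellipse, center (-5, 6), major axis vertical; a² = 25, b² = 9.
a² = 25 so a = 5; the major axis has length 2a = 10.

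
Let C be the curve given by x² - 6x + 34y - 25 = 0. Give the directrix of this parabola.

y = 19/2

Only x is squared. Complete the square in x: (x - 3)² = -34(y - 1).
Vertex (3, 1); 4p = -34 so p = -17/2. Opens down.
Directrix is the horizontal line y = k − p = 1 − (-17/2) = 19/2.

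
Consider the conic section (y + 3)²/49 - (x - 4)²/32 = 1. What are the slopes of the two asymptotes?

7√2/8 and -7√2/8

Center (4, -3). The positive term is the y-term, so the transverse axis is vertical; a² = 49, b² = 32.
For a vertical hyperbola the asymptotes have slope ±a/b.
Here that is ±7/4√2 = ±7√2/8.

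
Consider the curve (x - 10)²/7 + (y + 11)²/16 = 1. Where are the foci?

Center (10, -11). The larger denominator 16 sits under the y-term, so the major axis is vertical; a² = 16, b² = 7.
c² = a² - b² = 16 - 7 = 9, so c = 3.
Foci lie on the vertical axis through the center: (h, k ± c).

(10, -14) and (10, -8)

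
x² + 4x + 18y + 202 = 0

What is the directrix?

Only x is squared. Complete the square in x: (x + 2)² = -18(y + 11).
Vertex (-2, -11); 4p = -18 so p = -9/2. Opens down.
Directrix is the horizontal line y = k − p = -11 − (-9/2) = -13/2.

y = -13/2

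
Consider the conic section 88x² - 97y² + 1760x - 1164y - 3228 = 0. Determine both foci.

(-10 - √185, -6) and (-10 + √185, -6)

Group: 88(x² + 20x) -97(y² + 12y) = 3228
Completing the square gives 88(x + 10)² -97(y + 6)² = 3228 + 8800 - 3492 = 8536.
Dividing both sides by 8536: (x + 10)²/97 - (y + 6)²/88 = 1
Hyperbola, center (-10, -6), transverse axis horizontal; a² = 97, b² = 88.
c² = a² + b² = 97 + 88 = 185, so c = √185.
Foci lie on the horizontal axis through the center: (h ± c, k).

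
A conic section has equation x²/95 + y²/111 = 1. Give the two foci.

(0, -4) and (0, 4)

Center (0, 0). The larger denominator 111 sits under the y-term, so the major axis is vertical; a² = 111, b² = 95.
c² = a² - b² = 111 - 95 = 16, so c = 4.
Foci lie on the vertical axis through the center: (h, k ± c).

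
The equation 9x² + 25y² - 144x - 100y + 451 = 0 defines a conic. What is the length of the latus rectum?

Group: 9(x² - 16x) + 25(y² - 4y) = -451
Complete the square: 9(x - 8)² + 25(y - 2)² = -451 + 576 + 100 = 225
Dividing both sides by 225: (x - 8)²/25 + (y - 2)²/9 = 1
Ellipse, center (8, 2), major axis horizontal; a² = 25, b² = 9.
Latus rectum length = 2b²/a = 2·9/5 = 18/5.

18/5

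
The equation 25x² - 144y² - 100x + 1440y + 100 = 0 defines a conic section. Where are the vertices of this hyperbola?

(2, 0) and (2, 10)

25(x² - 4x) -144(y² - 10y) = -100
Completing the square gives 25(x - 2)² -144(y - 5)² = -100 + 100 - 3600 = -3600.
Dividing both sides by -3600: (y - 5)²/25 - (x - 2)²/144 = 1
Hyperbola, center (2, 5), transverse axis vertical; a² = 25, b² = 144.
a = 5. Vertices at (h, k ± a).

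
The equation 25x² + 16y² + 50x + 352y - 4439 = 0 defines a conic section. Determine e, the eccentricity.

e = 3/5

25(x² + 2x) + 16(y² + 22y) = 4439
Completing the square gives 25(x + 1)² + 16(y + 11)² = 4439 + 25 + 1936 = 6400.
Divide by 6400: (x + 1)²/256 + (y + 11)²/400 = 1
Ellipse, center (-1, -11), major axis vertical; a² = 400, b² = 256.
c² = a² - b² = 144, so c = 12.
e = c/a = 12/20 = 3/5.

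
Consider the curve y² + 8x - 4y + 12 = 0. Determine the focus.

Only y is squared. Complete the square in y: (y - 2)² = -8(x + 1).
Vertex (-1, 2); 4p = -8 so p = -2. Opens left.
Focus is p units from the vertex along the axis: (h + p, k).

(-3, 2)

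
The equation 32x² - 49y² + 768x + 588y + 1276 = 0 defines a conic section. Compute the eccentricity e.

e = 9/7

Group the x- and y-terms: 32(x² + 24x) -49(y² - 12y) = -1276
32(x + 12)² -49(y - 6)² = -1276 + 4608 - 1764 = 1568
Divide through by 1568 to get (x + 12)²/49 - (y - 6)²/32 = 1.
Hyperbola, center (-12, 6), transverse axis horizontal; a² = 49, b² = 32.
c² = a² + b² = 81, so c = 9.
e = c/a = 9/7.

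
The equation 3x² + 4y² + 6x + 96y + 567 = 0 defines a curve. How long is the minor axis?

Rearranging, 3(x² + 2x) + 4(y² + 24y) = -567.
Complete the square: 3(x + 1)² + 4(y + 12)² = -567 + 3 + 576 = 12
Dividing both sides by 12: (x + 1)²/4 + (y + 12)²/3 = 1
Ellipse, center (-1, -12), major axis horizontal; a² = 4, b² = 3.
b² = 3 so b = √3; the minor axis has length 2b = 2√3.

2√3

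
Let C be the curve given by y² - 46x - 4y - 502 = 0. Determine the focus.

(1/2, 2)

Only y is squared. Complete the square in y: (y - 2)² = 46(x + 11).
Vertex (-11, 2); 4p = 46 so p = 23/2. Opens right.
Focus is p units from the vertex along the axis: (h + p, k).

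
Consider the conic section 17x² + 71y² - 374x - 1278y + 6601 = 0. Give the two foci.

Group the x- and y-terms: 17(x² - 22x) + 71(y² - 18y) = -6601
Complete the square in x and y: 17(x - 11)² + 71(y - 9)² = -6601 + 2057 + 5751 = 1207
Divide through by 1207 to get (x - 11)²/71 + (y - 9)²/17 = 1.
Ellipse, center (11, 9), major axis horizontal; a² = 71, b² = 17.
c² = a² - b² = 71 - 17 = 54, so c = 3√6.
Foci lie on the horizontal axis through the center: (h ± c, k).

(11 - 3√6, 9) and (11 + 3√6, 9)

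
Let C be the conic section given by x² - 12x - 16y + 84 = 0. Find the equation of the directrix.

Only x is squared. Complete the square in x: (x - 6)² = 16(y - 3).
Vertex (6, 3); 4p = 16 so p = 4. Opens up.
Directrix is the horizontal line y = k − p = 3 − (4) = -1.

y = -1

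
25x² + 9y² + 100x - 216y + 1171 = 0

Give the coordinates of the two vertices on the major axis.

Group the x- and y-terms: 25(x² + 4x) + 9(y² - 24y) = -1171
Complete the square in x and y: 25(x + 2)² + 9(y - 12)² = -1171 + 100 + 1296 = 225
Dividing both sides by 225: (x + 2)²/9 + (y - 12)²/25 = 1
Ellipse, center (-2, 12), major axis vertical; a² = 25, b² = 9.
a = 5. Vertices at (h, k ± a).

(-2, 7) and (-2, 17)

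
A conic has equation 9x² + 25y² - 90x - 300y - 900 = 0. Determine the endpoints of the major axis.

Rearranging, 9(x² - 10x) + 25(y² - 12y) = 900.
Completing the square gives 9(x - 5)² + 25(y - 6)² = 900 + 225 + 900 = 2025.
Dividing both sides by 2025: (x - 5)²/225 + (y - 6)²/81 = 1
Ellipse, center (5, 6), major axis horizontal; a² = 225, b² = 81.
a = 15. Vertices at (h ± a, k).

(-10, 6) and (20, 6)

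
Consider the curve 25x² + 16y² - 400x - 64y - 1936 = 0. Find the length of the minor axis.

24

25(x² - 16x) + 16(y² - 4y) = 1936
25(x - 8)² + 16(y - 2)² = 1936 + 1600 + 64 = 3600
Divide through by 3600 to get (x - 8)²/144 + (y - 2)²/225 = 1.
Ellipse, center (8, 2), major axis vertical; a² = 225, b² = 144.
b² = 144 so b = 12; the minor axis has length 2b = 24.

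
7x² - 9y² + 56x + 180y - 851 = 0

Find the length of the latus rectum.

Rearranging, 7(x² + 8x) -9(y² - 20y) = 851.
7(x + 4)² -9(y - 10)² = 851 + 112 - 900 = 63
Divide by 63: (x + 4)²/9 - (y - 10)²/7 = 1
Hyperbola, center (-4, 10), transverse axis horizontal; a² = 9, b² = 7.
Latus rectum length = 2b²/a = 2·7/3 = 14/3.

14/3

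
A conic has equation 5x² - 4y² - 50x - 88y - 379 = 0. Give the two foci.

(2, -11) and (8, -11)

Rearranging, 5(x² - 10x) -4(y² + 22y) = 379.
Complete the square: 5(x - 5)² -4(y + 11)² = 379 + 125 - 484 = 20
Divide through by 20 to get (x - 5)²/4 - (y + 11)²/5 = 1.
Hyperbola, center (5, -11), transverse axis horizontal; a² = 4, b² = 5.
c² = a² + b² = 4 + 5 = 9, so c = 3.
Foci lie on the horizontal axis through the center: (h ± c, k).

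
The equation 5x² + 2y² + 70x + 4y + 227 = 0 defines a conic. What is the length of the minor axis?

4

Rearranging, 5(x² + 14x) + 2(y² + 2y) = -227.
Complete the square in x and y: 5(x + 7)² + 2(y + 1)² = -227 + 245 + 2 = 20
Divide through by 20 to get (x + 7)²/4 + (y + 1)²/10 = 1.
Ellipse, center (-7, -1), major axis vertical; a² = 10, b² = 4.
b² = 4 so b = 2; the minor axis has length 2b = 4.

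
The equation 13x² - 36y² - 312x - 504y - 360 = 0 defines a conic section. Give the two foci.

13(x² - 24x) -36(y² + 14y) = 360
13(x - 12)² -36(y + 7)² = 360 + 1872 - 1764 = 468
Divide through by 468 to get (x - 12)²/36 - (y + 7)²/13 = 1.
Hyperbola, center (12, -7), transverse axis horizontal; a² = 36, b² = 13.
c² = a² + b² = 36 + 13 = 49, so c = 7.
Foci lie on the horizontal axis through the center: (h ± c, k).

(5, -7) and (19, -7)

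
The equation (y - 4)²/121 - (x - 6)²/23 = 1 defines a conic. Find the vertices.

(6, -7) and (6, 15)

Center (6, 4). The positive term is the y-term, so the transverse axis is vertical; a² = 121, b² = 23.
a = 11. Vertices at (h, k ± a).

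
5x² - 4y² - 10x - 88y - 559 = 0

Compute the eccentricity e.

Group the x- and y-terms: 5(x² - 2x) -4(y² + 22y) = 559
Complete the square: 5(x - 1)² -4(y + 11)² = 559 + 5 - 484 = 80
Dividing both sides by 80: (x - 1)²/16 - (y + 11)²/20 = 1
Hyperbola, center (1, -11), transverse axis horizontal; a² = 16, b² = 20.
c² = a² + b² = 36, so c = 6.
e = c/a = 6/4 = 3/2.

e = 3/2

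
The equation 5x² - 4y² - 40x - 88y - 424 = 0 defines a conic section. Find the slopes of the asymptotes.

√5/2 and -√5/2

Collect terms: 5(x² - 8x) -4(y² + 22y) = 424
Complete the square in x and y: 5(x - 4)² -4(y + 11)² = 424 + 80 - 484 = 20
Divide by 20: (x - 4)²/4 - (y + 11)²/5 = 1
Hyperbola, center (4, -11), transverse axis horizontal; a² = 4, b² = 5.
For a horizontal hyperbola the asymptotes have slope ±b/a.
Here that is ±√5/2.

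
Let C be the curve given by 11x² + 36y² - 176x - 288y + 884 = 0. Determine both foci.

Group the x- and y-terms: 11(x² - 16x) + 36(y² - 8y) = -884
Complete the square: 11(x - 8)² + 36(y - 4)² = -884 + 704 + 576 = 396
Divide through by 396 to get (x - 8)²/36 + (y - 4)²/11 = 1.
Ellipse, center (8, 4), major axis horizontal; a² = 36, b² = 11.
c² = a² - b² = 36 - 11 = 25, so c = 5.
Foci lie on the horizontal axis through the center: (h ± c, k).

(3, 4) and (13, 4)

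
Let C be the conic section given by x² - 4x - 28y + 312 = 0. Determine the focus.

Only x is squared. Complete the square in x: (x - 2)² = 28(y - 11).
Vertex (2, 11); 4p = 28 so p = 7. Opens up.
Focus is p units from the vertex along the axis: (h, k + p).

(2, 18)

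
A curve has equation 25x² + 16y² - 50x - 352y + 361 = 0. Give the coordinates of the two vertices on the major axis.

(1, 1) and (1, 21)

Collect terms: 25(x² - 2x) + 16(y² - 22y) = -361
25(x - 1)² + 16(y - 11)² = -361 + 25 + 1936 = 1600
Dividing both sides by 1600: (x - 1)²/64 + (y - 11)²/100 = 1
Ellipse, center (1, 11), major axis vertical; a² = 100, b² = 64.
a = 10. Vertices at (h, k ± a).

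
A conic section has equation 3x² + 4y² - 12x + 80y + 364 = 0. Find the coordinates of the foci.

Group the x- and y-terms: 3(x² - 4x) + 4(y² + 20y) = -364
Completing the square gives 3(x - 2)² + 4(y + 10)² = -364 + 12 + 400 = 48.
Divide through by 48 to get (x - 2)²/16 + (y + 10)²/12 = 1.
Ellipse, center (2, -10), major axis horizontal; a² = 16, b² = 12.
c² = a² - b² = 16 - 12 = 4, so c = 2.
Foci lie on the horizontal axis through the center: (h ± c, k).

(0, -10) and (4, -10)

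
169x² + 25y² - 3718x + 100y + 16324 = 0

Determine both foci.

(11, -14) and (11, 10)

Group the x- and y-terms: 169(x² - 22x) + 25(y² + 4y) = -16324
169(x - 11)² + 25(y + 2)² = -16324 + 20449 + 100 = 4225
Dividing both sides by 4225: (x - 11)²/25 + (y + 2)²/169 = 1
Ellipse, center (11, -2), major axis vertical; a² = 169, b² = 25.
c² = a² - b² = 169 - 25 = 144, so c = 12.
Foci lie on the vertical axis through the center: (h, k ± c).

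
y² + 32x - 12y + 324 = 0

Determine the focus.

Only y is squared. Complete the square in y: (y - 6)² = -32(x + 9).
Vertex (-9, 6); 4p = -32 so p = -8. Opens left.
Focus is p units from the vertex along the axis: (h + p, k).

(-17, 6)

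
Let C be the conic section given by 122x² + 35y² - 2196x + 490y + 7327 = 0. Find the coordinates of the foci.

(9, -7 - √87) and (9, -7 + √87)

122(x² - 18x) + 35(y² + 14y) = -7327
Complete the square: 122(x - 9)² + 35(y + 7)² = -7327 + 9882 + 1715 = 4270
Divide through by 4270 to get (x - 9)²/35 + (y + 7)²/122 = 1.
Ellipse, center (9, -7), major axis vertical; a² = 122, b² = 35.
c² = a² - b² = 122 - 35 = 87, so c = √87.
Foci lie on the vertical axis through the center: (h, k ± c).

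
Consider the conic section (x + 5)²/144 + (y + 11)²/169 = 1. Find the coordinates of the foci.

Center (-5, -11). The larger denominator 169 sits under the y-term, so the major axis is vertical; a² = 169, b² = 144.
c² = a² - b² = 169 - 144 = 25, so c = 5.
Foci lie on the vertical axis through the center: (h, k ± c).

(-5, -16) and (-5, -6)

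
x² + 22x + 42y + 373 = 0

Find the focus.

(-11, -33/2)

Only x is squared. Complete the square in x: (x + 11)² = -42(y + 6).
Vertex (-11, -6); 4p = -42 so p = -21/2. Opens down.
Focus is p units from the vertex along the axis: (h, k + p).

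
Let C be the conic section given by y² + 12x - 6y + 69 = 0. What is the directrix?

x = -2

Only y is squared. Complete the square in y: (y - 3)² = -12(x + 5).
Vertex (-5, 3); 4p = -12 so p = -3. Opens left.
Directrix is the vertical line x = h − p = -5 − (-3) = -2.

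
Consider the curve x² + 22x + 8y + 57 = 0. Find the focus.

(-11, 6)

Only x is squared. Complete the square in x: (x + 11)² = -8(y - 8).
Vertex (-11, 8); 4p = -8 so p = -2. Opens down.
Focus is p units from the vertex along the axis: (h, k + p).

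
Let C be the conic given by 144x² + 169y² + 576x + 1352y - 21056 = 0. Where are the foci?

(-7, -4) and (3, -4)

Group: 144(x² + 4x) + 169(y² + 8y) = 21056
Complete the square in x and y: 144(x + 2)² + 169(y + 4)² = 21056 + 576 + 2704 = 24336
Divide through by 24336 to get (x + 2)²/169 + (y + 4)²/144 = 1.
Ellipse, center (-2, -4), major axis horizontal; a² = 169, b² = 144.
c² = a² - b² = 169 - 144 = 25, so c = 5.
Foci lie on the horizontal axis through the center: (h ± c, k).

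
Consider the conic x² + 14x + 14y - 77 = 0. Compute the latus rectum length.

Only x is squared. Complete the square in x: (x + 7)² = -14(y - 9).
Vertex (-7, 9); 4p = -14 so p = -7/2. Opens down.
Latus rectum length = |4p| = 14.

14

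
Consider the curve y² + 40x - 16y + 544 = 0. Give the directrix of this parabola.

Only y is squared. Complete the square in y: (y - 8)² = -40(x + 12).
Vertex (-12, 8); 4p = -40 so p = -10. Opens left.
Directrix is the vertical line x = h − p = -12 − (-10) = -2.

x = -2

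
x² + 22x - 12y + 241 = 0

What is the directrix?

y = 7

Only x is squared. Complete the square in x: (x + 11)² = 12(y - 10).
Vertex (-11, 10); 4p = 12 so p = 3. Opens up.
Directrix is the horizontal line y = k − p = 10 − (3) = 7.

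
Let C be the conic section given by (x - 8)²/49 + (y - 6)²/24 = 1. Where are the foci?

Center (8, 6). The larger denominator 49 sits under the x-term, so the major axis is horizontal; a² = 49, b² = 24.
c² = a² - b² = 49 - 24 = 25, so c = 5.
Foci lie on the horizontal axis through the center: (h ± c, k).

(3, 6) and (13, 6)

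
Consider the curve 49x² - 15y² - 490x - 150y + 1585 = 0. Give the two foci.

(5, -13) and (5, 3)

Group the x- and y-terms: 49(x² - 10x) -15(y² + 10y) = -1585
Complete the square in x and y: 49(x - 5)² -15(y + 5)² = -1585 + 1225 - 375 = -735
Divide by -735: (y + 5)²/49 - (x - 5)²/15 = 1
Hyperbola, center (5, -5), transverse axis vertical; a² = 49, b² = 15.
c² = a² + b² = 49 + 15 = 64, so c = 8.
Foci lie on the vertical axis through the center: (h, k ± c).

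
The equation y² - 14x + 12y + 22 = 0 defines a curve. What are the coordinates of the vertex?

Only y is squared. Complete the square in y: (y + 6)² = 14(x + 1).
Vertex (-1, -6); 4p = 14 so p = 7/2. Opens right.

(-1, -6)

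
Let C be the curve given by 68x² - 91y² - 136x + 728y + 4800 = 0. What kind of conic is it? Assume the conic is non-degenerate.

hyperbola

No xy term. Coefficients of x² and y² are A = 68, C = -91.
A and C have opposite signs ⇒ hyperbola.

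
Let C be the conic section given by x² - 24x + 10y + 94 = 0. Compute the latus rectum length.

10

Only x is squared. Complete the square in x: (x - 12)² = -10(y - 5).
Vertex (12, 5); 4p = -10 so p = -5/2. Opens down.
Latus rectum length = |4p| = 10.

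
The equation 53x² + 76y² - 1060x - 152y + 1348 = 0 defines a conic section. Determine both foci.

(10 - √23, 1) and (10 + √23, 1)

Group the x- and y-terms: 53(x² - 20x) + 76(y² - 2y) = -1348
Complete the square: 53(x - 10)² + 76(y - 1)² = -1348 + 5300 + 76 = 4028
Divide by 4028: (x - 10)²/76 + (y - 1)²/53 = 1
Ellipse, center (10, 1), major axis horizontal; a² = 76, b² = 53.
c² = a² - b² = 76 - 53 = 23, so c = √23.
Foci lie on the horizontal axis through the center: (h ± c, k).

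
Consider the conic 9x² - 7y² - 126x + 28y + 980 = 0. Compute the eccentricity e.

9(x² - 14x) -7(y² - 4y) = -980
Complete the square in x and y: 9(x - 7)² -7(y - 2)² = -980 + 441 - 28 = -567
Divide through by -567 to get (y - 2)²/81 - (x - 7)²/63 = 1.
Hyperbola, center (7, 2), transverse axis vertical; a² = 81, b² = 63.
c² = a² + b² = 144, so c = 12.
e = c/a = 12/9 = 4/3.

e = 4/3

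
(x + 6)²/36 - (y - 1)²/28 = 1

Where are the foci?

Center (-6, 1). The positive term is the x-term, so the transverse axis is horizontal; a² = 36, b² = 28.
c² = a² + b² = 36 + 28 = 64, so c = 8.
Foci lie on the horizontal axis through the center: (h ± c, k).

(-14, 1) and (2, 1)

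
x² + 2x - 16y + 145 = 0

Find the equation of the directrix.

y = 5

Only x is squared. Complete the square in x: (x + 1)² = 16(y - 9).
Vertex (-1, 9); 4p = 16 so p = 4. Opens up.
Directrix is the horizontal line y = k − p = 9 − (4) = 5.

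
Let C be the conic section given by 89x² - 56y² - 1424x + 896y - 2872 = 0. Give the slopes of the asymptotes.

√1246/28 and -√1246/28

89(x² - 16x) -56(y² - 16y) = 2872
89(x - 8)² -56(y - 8)² = 2872 + 5696 - 3584 = 4984
Divide through by 4984 to get (x - 8)²/56 - (y - 8)²/89 = 1.
Hyperbola, center (8, 8), transverse axis horizontal; a² = 56, b² = 89.
For a horizontal hyperbola the asymptotes have slope ±b/a.
Here that is ±√89/2√14 = ±√1246/28.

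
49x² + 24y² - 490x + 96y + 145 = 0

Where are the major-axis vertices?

Group: 49(x² - 10x) + 24(y² + 4y) = -145
Complete the square: 49(x - 5)² + 24(y + 2)² = -145 + 1225 + 96 = 1176
Divide by 1176: (x - 5)²/24 + (y + 2)²/49 = 1
Ellipse, center (5, -2), major axis vertical; a² = 49, b² = 24.
a = 7. Vertices at (h, k ± a).

(5, -9) and (5, 5)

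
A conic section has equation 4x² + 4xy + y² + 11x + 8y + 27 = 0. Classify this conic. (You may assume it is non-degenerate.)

A = 4, B = 4, C = 1.
Discriminant B² − 4AC = 4² − 4·4·1 = 0.
B² − 4AC = 0 ⇒ parabola.

parabola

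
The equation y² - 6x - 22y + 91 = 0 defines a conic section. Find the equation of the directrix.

Only y is squared. Complete the square in y: (y - 11)² = 6(x + 5).
Vertex (-5, 11); 4p = 6 so p = 3/2. Opens right.
Directrix is the vertical line x = h − p = -5 − (3/2) = -13/2.

x = -13/2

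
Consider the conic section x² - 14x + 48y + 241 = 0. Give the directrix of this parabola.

Only x is squared. Complete the square in x: (x - 7)² = -48(y + 4).
Vertex (7, -4); 4p = -48 so p = -12. Opens down.
Directrix is the horizontal line y = k − p = -4 − (-12) = 8.

y = 8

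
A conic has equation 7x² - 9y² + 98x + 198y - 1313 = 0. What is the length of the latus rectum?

Collect terms: 7(x² + 14x) -9(y² - 22y) = 1313
Complete the square in x and y: 7(x + 7)² -9(y - 11)² = 1313 + 343 - 1089 = 567
Divide by 567: (x + 7)²/81 - (y - 11)²/63 = 1
Hyperbola, center (-7, 11), transverse axis horizontal; a² = 81, b² = 63.
Latus rectum length = 2b²/a = 2·63/9 = 14.

14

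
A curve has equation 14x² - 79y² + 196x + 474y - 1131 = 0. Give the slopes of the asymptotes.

√1106/79 and -√1106/79

Collect terms: 14(x² + 14x) -79(y² - 6y) = 1131
Complete the square in x and y: 14(x + 7)² -79(y - 3)² = 1131 + 686 - 711 = 1106
Divide by 1106: (x + 7)²/79 - (y - 3)²/14 = 1
Hyperbola, center (-7, 3), transverse axis horizontal; a² = 79, b² = 14.
For a horizontal hyperbola the asymptotes have slope ±b/a.
Here that is ±√14/√79 = ±√1106/79.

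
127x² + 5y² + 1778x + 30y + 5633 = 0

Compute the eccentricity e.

Collect terms: 127(x² + 14x) + 5(y² + 6y) = -5633
Complete the square: 127(x + 7)² + 5(y + 3)² = -5633 + 6223 + 45 = 635
Divide through by 635 to get (x + 7)²/5 + (y + 3)²/127 = 1.
Ellipse, center (-7, -3), major axis vertical; a² = 127, b² = 5.
c² = a² - b² = 122, so c = √122.
e = c/a = √122/√127 = √15494/127.

e = √15494/127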